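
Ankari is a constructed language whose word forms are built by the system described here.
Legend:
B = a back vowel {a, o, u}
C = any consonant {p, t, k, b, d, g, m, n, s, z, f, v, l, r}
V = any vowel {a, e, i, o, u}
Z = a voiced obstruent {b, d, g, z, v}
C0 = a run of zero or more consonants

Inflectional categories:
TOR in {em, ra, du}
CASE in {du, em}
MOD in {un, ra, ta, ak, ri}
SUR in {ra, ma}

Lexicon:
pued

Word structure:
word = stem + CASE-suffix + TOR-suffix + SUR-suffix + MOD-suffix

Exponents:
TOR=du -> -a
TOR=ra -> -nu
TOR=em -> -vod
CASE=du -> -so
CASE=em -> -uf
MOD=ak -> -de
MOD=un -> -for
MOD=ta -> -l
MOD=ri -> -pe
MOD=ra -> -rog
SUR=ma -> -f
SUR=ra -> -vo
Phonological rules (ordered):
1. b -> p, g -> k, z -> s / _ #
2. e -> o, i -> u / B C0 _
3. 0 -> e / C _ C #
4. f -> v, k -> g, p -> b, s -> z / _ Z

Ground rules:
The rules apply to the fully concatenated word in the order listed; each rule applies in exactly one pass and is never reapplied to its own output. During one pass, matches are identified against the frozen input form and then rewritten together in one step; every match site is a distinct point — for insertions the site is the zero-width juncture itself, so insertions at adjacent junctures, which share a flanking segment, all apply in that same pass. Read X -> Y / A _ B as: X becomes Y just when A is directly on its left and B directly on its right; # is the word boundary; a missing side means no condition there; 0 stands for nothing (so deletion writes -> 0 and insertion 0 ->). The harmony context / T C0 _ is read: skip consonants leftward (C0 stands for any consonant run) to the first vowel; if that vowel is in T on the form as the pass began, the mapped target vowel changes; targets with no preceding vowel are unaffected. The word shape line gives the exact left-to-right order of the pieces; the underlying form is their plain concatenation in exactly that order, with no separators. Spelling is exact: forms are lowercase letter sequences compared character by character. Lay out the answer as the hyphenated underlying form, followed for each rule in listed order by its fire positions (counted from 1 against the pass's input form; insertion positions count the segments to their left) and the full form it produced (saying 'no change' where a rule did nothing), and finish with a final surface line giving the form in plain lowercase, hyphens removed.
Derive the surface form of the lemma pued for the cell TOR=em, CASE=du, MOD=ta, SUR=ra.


underlying: pued-so-vod-vo-l
1. b -> p, g -> k, z -> s / _ #: no change
2. e -> o, i -> u / B C0 _: fires at position(s) 3: puodsovodvol
3. 0 -> e / C _ C #: no change
4. f -> v, k -> g, p -> b, s -> z / _ Z: no change
surface: puodsovodvol


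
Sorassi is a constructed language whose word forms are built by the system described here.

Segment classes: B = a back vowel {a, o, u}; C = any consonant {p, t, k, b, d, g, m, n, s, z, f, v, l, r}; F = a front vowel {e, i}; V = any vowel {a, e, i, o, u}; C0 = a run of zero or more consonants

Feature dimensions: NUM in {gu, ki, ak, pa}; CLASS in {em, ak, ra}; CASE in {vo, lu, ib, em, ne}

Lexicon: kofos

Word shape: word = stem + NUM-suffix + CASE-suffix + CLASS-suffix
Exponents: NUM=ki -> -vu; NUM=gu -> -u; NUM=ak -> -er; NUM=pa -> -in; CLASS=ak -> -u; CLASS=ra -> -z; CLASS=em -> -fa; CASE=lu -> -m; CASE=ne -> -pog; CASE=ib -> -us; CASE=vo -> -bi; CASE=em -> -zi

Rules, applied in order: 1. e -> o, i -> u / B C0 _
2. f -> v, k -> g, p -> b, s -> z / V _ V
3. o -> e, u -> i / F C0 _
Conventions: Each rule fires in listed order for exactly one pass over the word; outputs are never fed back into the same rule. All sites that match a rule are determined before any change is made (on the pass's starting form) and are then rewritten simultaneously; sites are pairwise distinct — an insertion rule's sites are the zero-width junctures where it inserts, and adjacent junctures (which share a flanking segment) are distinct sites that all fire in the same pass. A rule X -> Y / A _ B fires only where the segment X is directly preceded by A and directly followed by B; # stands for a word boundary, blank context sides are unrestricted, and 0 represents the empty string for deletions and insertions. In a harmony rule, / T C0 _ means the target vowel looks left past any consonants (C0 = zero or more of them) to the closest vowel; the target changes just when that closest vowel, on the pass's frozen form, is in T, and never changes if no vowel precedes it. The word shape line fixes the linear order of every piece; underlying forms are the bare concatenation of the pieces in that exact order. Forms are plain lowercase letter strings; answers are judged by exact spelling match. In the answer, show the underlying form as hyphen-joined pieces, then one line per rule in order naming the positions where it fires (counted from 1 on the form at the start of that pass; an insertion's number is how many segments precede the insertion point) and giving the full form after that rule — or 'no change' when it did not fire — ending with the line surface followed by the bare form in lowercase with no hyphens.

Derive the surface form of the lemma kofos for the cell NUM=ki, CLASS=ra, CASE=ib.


underlying: kofos-vu-us-z
1. e -> o, i -> u / B C0 _: no change
2. f -> v, k -> g, p -> b, s -> z / V _ V: fires at position(s) 3: kovosvuusz
3. o -> e, u -> i / F C0 _: no change
surface: kovosvuusz


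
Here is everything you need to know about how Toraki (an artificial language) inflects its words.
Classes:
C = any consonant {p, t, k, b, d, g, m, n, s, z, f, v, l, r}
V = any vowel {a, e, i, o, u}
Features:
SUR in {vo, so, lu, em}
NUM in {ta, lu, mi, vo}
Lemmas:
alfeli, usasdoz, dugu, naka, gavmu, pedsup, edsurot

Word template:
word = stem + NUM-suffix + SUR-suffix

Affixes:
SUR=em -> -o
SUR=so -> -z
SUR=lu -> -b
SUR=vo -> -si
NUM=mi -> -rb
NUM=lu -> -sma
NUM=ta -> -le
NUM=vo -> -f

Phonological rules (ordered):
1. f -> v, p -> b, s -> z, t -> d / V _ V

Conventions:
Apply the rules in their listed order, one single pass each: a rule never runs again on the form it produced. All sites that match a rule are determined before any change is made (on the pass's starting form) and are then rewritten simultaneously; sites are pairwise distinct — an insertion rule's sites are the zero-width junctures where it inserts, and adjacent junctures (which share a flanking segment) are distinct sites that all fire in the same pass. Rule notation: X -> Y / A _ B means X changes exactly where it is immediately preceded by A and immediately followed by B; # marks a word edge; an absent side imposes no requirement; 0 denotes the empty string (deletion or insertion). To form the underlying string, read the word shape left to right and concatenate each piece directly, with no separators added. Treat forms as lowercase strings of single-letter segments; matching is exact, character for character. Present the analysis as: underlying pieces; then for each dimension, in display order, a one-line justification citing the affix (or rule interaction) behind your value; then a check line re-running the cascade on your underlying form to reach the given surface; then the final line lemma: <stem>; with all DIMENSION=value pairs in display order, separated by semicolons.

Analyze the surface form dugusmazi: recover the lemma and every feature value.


underlying: dugu-sma-si
SUR=vo - signalled by the affix -si
NUM=lu - signalled by the affix -sma
check: dugusmasi -> dugusmazi
lemma: dugu; SUR=vo; NUM=lu


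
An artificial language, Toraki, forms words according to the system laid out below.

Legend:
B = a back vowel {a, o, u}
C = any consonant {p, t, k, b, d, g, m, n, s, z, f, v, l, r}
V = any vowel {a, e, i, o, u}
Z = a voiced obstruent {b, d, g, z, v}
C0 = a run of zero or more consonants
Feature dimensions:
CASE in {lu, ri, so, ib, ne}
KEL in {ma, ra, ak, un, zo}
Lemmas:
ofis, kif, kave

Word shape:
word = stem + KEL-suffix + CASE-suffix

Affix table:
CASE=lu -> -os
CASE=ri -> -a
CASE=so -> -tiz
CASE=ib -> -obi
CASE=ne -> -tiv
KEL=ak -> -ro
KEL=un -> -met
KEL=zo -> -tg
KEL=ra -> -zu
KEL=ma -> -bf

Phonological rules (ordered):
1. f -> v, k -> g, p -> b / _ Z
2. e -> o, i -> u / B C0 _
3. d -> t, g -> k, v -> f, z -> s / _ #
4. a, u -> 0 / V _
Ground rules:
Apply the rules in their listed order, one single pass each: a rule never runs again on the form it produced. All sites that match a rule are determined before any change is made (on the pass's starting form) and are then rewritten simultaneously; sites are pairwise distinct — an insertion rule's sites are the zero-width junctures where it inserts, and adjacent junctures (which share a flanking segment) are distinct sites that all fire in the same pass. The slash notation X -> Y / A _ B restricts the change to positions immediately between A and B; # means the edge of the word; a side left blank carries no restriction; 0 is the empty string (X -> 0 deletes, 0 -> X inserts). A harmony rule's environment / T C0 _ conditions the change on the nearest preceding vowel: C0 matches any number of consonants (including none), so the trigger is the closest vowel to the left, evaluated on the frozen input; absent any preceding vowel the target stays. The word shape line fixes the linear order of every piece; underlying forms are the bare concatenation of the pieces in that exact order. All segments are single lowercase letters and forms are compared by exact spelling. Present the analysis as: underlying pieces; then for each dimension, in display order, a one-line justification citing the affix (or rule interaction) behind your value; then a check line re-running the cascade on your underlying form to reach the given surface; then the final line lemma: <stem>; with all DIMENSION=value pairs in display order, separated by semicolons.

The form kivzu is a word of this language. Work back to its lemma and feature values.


underlying: kif-zu-a
CASE=ri - signalled by the affix -a
KEL=ra - signalled by the affix -zu
check: kifzua -> kivzua -> kivzua -> kivzua -> kivzu
lemma: kif; CASE=ri; KEL=ra


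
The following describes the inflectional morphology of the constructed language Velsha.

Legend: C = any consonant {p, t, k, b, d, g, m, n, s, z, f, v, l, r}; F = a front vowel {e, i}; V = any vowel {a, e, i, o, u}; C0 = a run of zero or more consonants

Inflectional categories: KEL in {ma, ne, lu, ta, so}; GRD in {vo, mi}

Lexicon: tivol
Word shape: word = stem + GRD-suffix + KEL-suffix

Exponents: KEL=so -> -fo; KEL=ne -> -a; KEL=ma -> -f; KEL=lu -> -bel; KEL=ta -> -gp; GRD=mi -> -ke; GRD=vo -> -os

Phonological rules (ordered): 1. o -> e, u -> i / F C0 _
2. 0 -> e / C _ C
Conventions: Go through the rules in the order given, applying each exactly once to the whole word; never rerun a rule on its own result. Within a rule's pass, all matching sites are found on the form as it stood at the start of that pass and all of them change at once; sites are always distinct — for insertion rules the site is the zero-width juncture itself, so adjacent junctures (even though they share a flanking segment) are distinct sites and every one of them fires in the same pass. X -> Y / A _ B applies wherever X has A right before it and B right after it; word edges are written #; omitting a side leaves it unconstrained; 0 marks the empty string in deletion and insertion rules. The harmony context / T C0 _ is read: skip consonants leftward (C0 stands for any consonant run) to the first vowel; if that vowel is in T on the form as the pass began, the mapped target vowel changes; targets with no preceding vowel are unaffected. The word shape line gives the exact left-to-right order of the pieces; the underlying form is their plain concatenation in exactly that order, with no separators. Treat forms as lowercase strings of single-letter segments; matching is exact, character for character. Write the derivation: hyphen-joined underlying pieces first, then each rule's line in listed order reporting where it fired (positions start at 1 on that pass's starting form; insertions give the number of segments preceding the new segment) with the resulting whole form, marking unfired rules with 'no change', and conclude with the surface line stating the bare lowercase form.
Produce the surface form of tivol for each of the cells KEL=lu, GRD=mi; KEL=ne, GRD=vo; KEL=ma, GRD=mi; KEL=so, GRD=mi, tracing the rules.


cell KEL=lu, GRD=mi:
underlying: tivol-ke-bel
1. o -> e, u -> i / F C0 _: fires at position(s) 4: tivelkebel
2. 0 -> e / C _ C: inserts after position(s) 5: tivelekebel
surface: tivelekebel

cell KEL=ne, GRD=vo:
underlying: tivol-os-a
1. o -> e, u -> i / F C0 _: fires at position(s) 4: tivelosa
2. 0 -> e / C _ C: no change
surface: tivelosa

cell KEL=ma, GRD=mi:
underlying: tivol-ke-f
1. o -> e, u -> i / F C0 _: fires at position(s) 4: tivelkef
2. 0 -> e / C _ C: inserts after position(s) 5: tivelekef
surface: tivelekef

cell KEL=so, GRD=mi:
underlying: tivol-ke-fo
1. o -> e, u -> i / F C0 _: fires at position(s) 4, 9: tivelkefe
2. 0 -> e / C _ C: inserts after position(s) 5: tivelekefe
surface: tivelekefe


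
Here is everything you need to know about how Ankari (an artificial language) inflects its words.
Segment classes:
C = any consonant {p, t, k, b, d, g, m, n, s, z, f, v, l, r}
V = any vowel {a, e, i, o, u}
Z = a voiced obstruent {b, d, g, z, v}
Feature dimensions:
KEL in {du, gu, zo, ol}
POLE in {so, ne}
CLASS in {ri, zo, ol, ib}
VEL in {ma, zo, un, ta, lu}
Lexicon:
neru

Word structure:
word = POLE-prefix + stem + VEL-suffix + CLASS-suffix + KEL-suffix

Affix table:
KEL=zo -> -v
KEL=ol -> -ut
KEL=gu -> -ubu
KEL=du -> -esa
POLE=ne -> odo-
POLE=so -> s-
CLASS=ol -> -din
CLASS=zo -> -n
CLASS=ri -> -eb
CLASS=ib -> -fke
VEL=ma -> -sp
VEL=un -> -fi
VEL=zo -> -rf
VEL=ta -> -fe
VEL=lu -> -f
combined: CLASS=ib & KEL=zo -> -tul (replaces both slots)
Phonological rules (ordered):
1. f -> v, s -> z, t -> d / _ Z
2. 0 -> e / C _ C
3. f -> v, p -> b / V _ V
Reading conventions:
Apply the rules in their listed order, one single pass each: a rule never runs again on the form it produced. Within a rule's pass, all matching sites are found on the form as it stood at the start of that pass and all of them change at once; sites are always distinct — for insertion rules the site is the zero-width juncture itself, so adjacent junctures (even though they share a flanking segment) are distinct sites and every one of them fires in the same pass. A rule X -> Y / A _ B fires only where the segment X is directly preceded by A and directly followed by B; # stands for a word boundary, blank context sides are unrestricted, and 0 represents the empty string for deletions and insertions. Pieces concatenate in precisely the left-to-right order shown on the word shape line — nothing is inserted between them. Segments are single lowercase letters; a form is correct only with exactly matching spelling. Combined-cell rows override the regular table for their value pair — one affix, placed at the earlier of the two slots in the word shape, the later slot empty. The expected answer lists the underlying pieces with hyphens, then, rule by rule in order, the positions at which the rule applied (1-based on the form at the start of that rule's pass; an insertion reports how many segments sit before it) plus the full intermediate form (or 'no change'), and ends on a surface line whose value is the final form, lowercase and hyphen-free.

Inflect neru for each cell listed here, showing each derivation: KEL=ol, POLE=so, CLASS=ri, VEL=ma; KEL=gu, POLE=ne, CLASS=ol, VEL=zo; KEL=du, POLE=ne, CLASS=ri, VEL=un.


cell KEL=ol, POLE=so, CLASS=ri, VEL=ma:
underlying: s-neru-sp-eb-ut
1. f -> v, s -> z, t -> d / _ Z: no change
2. 0 -> e / C _ C: inserts after position(s) 1, 6: senerusepebut
3. f -> v, p -> b / V _ V: fires at position(s) 9: senerusebebut
surface: senerusebebut

cell KEL=gu, POLE=ne, CLASS=ol, VEL=zo:
underlying: odo-neru-rf-din-ubu
1. f -> v, s -> z, t -> d / _ Z: fires at position(s) 9: odonerurvdinubu
2. 0 -> e / C _ C: inserts after position(s) 8, 9: odonerurevedinubu
3. f -> v, p -> b / V _ V: no change
surface: odonerurevedinubu

cell KEL=du, POLE=ne, CLASS=ri, VEL=un:
underlying: odo-neru-fi-eb-esa
1. f -> v, s -> z, t -> d / _ Z: no change
2. 0 -> e / C _ C: no change
3. f -> v, p -> b / V _ V: fires at position(s) 8: odoneruviebesa
surface: odoneruviebesa


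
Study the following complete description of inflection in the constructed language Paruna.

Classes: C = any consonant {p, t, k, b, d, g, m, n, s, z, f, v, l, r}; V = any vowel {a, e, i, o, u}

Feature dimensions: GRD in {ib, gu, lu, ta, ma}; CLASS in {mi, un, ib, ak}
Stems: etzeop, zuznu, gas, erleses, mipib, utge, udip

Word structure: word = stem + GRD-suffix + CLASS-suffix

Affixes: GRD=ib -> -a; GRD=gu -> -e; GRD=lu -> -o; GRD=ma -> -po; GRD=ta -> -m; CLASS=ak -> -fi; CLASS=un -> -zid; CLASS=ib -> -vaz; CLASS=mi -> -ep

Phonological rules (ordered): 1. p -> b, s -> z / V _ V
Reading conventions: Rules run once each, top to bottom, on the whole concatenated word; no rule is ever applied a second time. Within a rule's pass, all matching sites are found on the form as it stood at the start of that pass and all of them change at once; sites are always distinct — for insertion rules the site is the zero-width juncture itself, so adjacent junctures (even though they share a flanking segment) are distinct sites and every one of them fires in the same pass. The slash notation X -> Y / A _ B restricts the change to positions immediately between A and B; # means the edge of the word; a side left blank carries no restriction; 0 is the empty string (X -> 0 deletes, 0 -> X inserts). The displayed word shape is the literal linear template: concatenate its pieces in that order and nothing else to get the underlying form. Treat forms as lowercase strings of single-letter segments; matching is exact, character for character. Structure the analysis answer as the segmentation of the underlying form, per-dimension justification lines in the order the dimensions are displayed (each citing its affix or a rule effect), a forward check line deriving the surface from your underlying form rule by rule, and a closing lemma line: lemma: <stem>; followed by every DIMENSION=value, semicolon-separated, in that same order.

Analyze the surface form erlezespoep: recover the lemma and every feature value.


underlying: erleses-po-ep
GRD=ma - signalled by the affix -po
CLASS=mi - signalled by the affix -ep
check: erlesespoep -> erlezespoep
lemma: erleses; GRD=ma; CLASS=mi


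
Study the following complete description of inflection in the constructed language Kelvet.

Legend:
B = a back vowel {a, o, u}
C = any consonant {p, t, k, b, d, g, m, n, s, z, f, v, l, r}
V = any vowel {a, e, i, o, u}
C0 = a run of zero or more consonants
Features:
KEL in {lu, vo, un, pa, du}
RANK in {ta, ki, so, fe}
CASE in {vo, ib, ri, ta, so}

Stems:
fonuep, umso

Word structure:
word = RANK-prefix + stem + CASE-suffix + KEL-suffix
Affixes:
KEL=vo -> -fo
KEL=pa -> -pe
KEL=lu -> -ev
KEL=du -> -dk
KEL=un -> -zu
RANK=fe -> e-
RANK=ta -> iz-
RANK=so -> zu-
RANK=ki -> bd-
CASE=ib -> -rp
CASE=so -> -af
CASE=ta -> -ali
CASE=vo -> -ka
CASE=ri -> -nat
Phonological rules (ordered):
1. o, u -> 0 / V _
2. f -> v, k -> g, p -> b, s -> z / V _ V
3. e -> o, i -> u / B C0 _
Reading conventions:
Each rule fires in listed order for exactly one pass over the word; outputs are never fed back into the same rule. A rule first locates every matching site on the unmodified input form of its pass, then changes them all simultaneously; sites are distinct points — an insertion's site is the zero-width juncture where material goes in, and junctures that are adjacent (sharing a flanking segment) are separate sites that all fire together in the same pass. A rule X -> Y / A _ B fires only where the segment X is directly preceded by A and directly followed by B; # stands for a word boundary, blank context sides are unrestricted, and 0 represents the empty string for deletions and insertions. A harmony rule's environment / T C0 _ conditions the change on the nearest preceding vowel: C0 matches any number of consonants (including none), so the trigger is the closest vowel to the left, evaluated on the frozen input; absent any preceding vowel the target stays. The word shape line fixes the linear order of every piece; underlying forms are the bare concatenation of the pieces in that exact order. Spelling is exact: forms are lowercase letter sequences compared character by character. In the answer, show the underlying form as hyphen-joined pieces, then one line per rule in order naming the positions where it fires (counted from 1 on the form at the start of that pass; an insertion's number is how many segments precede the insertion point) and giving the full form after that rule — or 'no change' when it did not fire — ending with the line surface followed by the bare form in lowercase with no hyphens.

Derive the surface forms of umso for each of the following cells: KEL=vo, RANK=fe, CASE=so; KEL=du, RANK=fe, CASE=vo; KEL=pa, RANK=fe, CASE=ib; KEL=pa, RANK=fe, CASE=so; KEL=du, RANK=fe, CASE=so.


cell KEL=vo, RANK=fe, CASE=so:
underlying: e-umso-af-fo
1. o, u -> 0 / V _: fires at position(s) 2: emsoaffo
2. f -> v, k -> g, p -> b, s -> z / V _ V: no change
3. e -> o, i -> u / B C0 _: no change
surface: emsoaffo

cell KEL=du, RANK=fe, CASE=vo:
underlying: e-umso-ka-dk
1. o, u -> 0 / V _: fires at position(s) 2: emsokadk
2. f -> v, k -> g, p -> b, s -> z / V _ V: fires at position(s) 5: emsogadk
3. e -> o, i -> u / B C0 _: no change
surface: emsogadk

cell KEL=pa, RANK=fe, CASE=ib:
underlying: e-umso-rp-pe
1. o, u -> 0 / V _: fires at position(s) 2: emsorppe
2. f -> v, k -> g, p -> b, s -> z / V _ V: no change
3. e -> o, i -> u / B C0 _: fires at position(s) 8: emsorppo
surface: emsorppo

cell KEL=pa, RANK=fe, CASE=so:
underlying: e-umso-af-pe
1. o, u -> 0 / V _: fires at position(s) 2: emsoafpe
2. f -> v, k -> g, p -> b, s -> z / V _ V: no change
3. e -> o, i -> u / B C0 _: fires at position(s) 8: emsoafpo
surface: emsoafpo

cell KEL=du, RANK=fe, CASE=so:
underlying: e-umso-af-dk
1. o, u -> 0 / V _: fires at position(s) 2: emsoafdk
2. f -> v, k -> g, p -> b, s -> z / V _ V: no change
3. e -> o, i -> u / B C0 _: no change
surface: emsoafdk


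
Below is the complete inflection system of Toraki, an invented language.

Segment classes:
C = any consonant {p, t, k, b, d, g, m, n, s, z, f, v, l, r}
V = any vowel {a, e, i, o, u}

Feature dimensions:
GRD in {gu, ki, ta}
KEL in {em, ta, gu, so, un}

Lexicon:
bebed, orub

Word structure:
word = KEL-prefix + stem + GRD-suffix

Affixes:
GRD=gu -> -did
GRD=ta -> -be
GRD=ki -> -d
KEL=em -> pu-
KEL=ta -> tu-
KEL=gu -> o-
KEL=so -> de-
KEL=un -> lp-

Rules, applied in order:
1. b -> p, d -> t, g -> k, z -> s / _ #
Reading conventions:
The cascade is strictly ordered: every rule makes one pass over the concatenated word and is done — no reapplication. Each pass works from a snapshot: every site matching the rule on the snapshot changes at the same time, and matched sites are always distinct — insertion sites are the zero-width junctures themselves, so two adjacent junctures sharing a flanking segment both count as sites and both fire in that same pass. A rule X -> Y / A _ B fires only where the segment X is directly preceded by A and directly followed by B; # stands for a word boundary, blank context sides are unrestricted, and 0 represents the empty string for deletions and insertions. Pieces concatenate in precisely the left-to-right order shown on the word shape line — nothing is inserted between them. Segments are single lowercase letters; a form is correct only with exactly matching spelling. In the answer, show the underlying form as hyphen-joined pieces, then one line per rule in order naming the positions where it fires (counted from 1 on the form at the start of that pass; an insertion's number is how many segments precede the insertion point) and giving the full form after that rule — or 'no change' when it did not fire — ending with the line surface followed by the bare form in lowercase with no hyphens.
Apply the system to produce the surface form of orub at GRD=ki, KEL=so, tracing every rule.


underlying: de-orub-d
1. b -> p, d -> t, g -> k, z -> s / _ #: fires at position(s) 7: deorubt
surface: deorubt


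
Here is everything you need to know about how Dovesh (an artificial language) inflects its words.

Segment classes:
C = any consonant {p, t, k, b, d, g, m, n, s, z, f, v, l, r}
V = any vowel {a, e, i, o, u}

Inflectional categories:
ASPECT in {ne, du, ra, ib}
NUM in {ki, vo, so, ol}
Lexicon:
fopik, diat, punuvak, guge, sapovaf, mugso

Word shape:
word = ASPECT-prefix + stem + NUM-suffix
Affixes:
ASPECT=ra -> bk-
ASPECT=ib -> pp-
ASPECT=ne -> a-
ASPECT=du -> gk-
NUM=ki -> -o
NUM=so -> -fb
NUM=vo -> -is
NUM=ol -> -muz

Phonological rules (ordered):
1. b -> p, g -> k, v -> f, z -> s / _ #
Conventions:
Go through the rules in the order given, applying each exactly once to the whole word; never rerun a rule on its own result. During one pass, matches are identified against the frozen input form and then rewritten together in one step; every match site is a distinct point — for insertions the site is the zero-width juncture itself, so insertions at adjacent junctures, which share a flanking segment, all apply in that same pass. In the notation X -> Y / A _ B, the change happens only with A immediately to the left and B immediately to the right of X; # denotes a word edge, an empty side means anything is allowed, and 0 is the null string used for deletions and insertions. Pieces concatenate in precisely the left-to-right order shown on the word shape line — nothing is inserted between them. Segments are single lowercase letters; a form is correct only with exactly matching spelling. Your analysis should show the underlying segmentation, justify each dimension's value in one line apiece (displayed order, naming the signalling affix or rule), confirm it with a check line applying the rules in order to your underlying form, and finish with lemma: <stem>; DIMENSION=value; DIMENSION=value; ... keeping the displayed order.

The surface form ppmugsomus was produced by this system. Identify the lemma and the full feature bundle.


underlying: pp-mugso-muz
ASPECT=ib - signalled by the affix pp-
NUM=ol - signalled by the affix -muz
check: ppmugsomuz -> ppmugsomus
lemma: mugso; ASPECT=ib; NUM=ol


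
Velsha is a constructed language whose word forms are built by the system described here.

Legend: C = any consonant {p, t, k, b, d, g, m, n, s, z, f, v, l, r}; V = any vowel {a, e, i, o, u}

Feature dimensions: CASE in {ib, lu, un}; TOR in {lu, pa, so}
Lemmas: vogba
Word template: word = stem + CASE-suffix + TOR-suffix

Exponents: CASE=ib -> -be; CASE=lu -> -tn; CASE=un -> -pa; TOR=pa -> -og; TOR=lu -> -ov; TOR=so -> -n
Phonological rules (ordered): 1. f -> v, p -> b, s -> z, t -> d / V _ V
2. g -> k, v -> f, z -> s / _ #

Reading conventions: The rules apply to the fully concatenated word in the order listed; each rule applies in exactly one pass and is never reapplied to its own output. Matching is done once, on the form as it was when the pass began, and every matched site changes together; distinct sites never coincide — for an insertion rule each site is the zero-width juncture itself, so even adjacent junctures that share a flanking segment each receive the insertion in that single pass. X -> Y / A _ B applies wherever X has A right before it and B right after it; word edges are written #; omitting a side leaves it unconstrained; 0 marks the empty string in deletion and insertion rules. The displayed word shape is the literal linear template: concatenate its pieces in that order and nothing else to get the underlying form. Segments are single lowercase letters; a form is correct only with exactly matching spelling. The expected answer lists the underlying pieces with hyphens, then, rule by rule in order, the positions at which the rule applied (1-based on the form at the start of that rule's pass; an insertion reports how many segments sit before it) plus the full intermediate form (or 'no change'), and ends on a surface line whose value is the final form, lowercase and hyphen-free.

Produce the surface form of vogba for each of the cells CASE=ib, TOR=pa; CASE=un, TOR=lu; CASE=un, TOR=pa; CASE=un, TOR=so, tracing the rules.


cell CASE=ib, TOR=pa:
underlying: vogba-be-og
1. f -> v, p -> b, s -> z, t -> d / V _ V: no change
2. g -> k, v -> f, z -> s / _ #: fires at position(s) 9: vogbabeok
surface: vogbabeok

cell CASE=un, TOR=lu:
underlying: vogba-pa-ov
1. f -> v, p -> b, s -> z, t -> d / V _ V: fires at position(s) 6: vogbabaov
2. g -> k, v -> f, z -> s / _ #: fires at position(s) 9: vogbabaof
surface: vogbabaof

cell CASE=un, TOR=pa:
underlying: vogba-pa-og
1. f -> v, p -> b, s -> z, t -> d / V _ V: fires at position(s) 6: vogbabaog
2. g -> k, v -> f, z -> s / _ #: fires at position(s) 9: vogbabaok
surface: vogbabaok

cell CASE=un, TOR=so:
underlying: vogba-pa-n
1. f -> v, p -> b, s -> z, t -> d / V _ V: fires at position(s) 6: vogbaban
2. g -> k, v -> f, z -> s / _ #: no change
surface: vogbaban


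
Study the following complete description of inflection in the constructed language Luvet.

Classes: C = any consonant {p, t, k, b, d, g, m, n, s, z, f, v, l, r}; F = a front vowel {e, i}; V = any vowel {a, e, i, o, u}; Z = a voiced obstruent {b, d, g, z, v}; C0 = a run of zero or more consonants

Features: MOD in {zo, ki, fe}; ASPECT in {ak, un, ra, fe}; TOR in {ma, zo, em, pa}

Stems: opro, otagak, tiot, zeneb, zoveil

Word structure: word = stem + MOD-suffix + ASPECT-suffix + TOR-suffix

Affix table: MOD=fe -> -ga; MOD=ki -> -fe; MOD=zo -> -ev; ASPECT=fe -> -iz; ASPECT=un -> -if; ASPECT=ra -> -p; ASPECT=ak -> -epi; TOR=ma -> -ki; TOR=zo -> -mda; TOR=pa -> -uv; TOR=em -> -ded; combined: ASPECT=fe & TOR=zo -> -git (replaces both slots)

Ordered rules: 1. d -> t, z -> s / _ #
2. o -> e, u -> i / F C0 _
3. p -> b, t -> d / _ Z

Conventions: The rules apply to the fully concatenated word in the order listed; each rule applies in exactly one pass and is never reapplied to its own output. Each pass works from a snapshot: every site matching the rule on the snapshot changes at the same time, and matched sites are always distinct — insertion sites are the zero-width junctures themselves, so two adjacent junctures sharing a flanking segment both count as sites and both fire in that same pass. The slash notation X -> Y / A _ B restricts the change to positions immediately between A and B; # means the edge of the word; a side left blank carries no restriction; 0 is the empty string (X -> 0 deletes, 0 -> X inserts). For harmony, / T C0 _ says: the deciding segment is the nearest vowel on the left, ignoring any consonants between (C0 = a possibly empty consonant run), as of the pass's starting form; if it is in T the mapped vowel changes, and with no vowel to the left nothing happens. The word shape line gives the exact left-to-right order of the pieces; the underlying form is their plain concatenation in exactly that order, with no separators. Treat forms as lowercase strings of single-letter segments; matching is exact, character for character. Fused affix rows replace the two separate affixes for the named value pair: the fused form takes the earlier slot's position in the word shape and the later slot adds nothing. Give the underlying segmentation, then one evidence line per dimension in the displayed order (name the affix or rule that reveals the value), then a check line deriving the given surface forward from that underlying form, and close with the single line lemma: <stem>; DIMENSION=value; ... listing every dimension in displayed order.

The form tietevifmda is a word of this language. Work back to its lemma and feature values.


underlying: tiot-ev-if-mda
MOD=zo - signalled by the affix -ev
ASPECT=un - signalled by the affix -if
TOR=zo - signalled by the affix -mda
check: tiotevifmda -> tiotevifmda -> tietevifmda -> tietevifmda
lemma: tiot; MOD=zo; ASPECT=un; TOR=zo


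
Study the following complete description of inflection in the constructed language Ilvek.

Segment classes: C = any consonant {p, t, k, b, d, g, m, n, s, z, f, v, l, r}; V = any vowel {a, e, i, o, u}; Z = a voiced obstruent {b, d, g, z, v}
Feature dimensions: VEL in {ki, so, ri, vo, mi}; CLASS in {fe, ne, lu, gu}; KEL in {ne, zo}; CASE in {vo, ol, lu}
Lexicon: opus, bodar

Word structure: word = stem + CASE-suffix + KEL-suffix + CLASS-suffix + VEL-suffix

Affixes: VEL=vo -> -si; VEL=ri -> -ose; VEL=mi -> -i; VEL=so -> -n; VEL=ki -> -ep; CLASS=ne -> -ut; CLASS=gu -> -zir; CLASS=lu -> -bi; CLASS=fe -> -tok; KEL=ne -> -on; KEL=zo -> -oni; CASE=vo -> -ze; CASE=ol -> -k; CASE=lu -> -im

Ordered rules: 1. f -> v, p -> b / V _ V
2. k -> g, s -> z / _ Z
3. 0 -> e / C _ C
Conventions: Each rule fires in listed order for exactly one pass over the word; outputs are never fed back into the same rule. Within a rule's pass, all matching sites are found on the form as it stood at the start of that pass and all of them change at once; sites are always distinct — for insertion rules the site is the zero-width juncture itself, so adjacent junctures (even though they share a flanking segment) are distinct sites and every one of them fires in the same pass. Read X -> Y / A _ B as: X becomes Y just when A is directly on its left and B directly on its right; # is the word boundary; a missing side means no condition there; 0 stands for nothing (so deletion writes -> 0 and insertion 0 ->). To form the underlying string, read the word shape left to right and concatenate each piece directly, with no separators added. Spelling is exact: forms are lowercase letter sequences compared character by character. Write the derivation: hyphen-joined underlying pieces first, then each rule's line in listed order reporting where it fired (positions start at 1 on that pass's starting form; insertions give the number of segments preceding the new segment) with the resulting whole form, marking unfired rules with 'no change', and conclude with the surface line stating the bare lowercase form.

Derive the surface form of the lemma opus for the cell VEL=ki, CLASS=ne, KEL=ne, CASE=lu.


underlying: opus-im-on-ut-ep
1. f -> v, p -> b / V _ V: fires at position(s) 2: obusimonutep
2. k -> g, s -> z / _ Z: no change
3. 0 -> e / C _ C: no change
surface: obusimonutep


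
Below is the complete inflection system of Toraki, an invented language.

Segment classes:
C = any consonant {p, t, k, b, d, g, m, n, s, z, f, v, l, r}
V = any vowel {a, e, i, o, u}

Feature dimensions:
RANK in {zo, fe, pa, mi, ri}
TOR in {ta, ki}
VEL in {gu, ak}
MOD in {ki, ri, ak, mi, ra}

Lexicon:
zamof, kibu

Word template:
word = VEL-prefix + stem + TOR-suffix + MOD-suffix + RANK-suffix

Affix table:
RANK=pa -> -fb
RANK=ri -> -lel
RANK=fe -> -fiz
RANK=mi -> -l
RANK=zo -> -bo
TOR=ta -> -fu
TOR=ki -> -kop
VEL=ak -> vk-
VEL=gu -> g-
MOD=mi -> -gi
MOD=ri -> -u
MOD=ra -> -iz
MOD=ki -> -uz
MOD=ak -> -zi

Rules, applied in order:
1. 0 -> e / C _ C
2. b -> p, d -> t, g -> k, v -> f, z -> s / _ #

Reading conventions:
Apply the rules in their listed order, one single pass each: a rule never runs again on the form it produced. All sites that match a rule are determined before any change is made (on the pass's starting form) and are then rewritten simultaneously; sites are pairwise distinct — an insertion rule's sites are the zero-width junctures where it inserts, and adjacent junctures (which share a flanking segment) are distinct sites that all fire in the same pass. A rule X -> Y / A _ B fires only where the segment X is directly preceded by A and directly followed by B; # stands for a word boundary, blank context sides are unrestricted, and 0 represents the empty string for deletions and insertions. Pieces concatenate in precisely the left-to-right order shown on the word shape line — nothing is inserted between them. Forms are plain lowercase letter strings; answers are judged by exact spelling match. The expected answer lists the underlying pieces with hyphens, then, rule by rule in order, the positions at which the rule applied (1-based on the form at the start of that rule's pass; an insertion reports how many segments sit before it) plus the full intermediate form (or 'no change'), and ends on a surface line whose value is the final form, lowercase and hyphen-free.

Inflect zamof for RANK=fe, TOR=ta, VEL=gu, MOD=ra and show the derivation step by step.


underlying: g-zamof-fu-iz-fiz
1. 0 -> e / C _ C: inserts after position(s) 1, 6, 10: gezamofefuizefiz
2. b -> p, d -> t, g -> k, v -> f, z -> s / _ #: fires at position(s) 16: gezamofefuizefis
surface: gezamofefuizefis


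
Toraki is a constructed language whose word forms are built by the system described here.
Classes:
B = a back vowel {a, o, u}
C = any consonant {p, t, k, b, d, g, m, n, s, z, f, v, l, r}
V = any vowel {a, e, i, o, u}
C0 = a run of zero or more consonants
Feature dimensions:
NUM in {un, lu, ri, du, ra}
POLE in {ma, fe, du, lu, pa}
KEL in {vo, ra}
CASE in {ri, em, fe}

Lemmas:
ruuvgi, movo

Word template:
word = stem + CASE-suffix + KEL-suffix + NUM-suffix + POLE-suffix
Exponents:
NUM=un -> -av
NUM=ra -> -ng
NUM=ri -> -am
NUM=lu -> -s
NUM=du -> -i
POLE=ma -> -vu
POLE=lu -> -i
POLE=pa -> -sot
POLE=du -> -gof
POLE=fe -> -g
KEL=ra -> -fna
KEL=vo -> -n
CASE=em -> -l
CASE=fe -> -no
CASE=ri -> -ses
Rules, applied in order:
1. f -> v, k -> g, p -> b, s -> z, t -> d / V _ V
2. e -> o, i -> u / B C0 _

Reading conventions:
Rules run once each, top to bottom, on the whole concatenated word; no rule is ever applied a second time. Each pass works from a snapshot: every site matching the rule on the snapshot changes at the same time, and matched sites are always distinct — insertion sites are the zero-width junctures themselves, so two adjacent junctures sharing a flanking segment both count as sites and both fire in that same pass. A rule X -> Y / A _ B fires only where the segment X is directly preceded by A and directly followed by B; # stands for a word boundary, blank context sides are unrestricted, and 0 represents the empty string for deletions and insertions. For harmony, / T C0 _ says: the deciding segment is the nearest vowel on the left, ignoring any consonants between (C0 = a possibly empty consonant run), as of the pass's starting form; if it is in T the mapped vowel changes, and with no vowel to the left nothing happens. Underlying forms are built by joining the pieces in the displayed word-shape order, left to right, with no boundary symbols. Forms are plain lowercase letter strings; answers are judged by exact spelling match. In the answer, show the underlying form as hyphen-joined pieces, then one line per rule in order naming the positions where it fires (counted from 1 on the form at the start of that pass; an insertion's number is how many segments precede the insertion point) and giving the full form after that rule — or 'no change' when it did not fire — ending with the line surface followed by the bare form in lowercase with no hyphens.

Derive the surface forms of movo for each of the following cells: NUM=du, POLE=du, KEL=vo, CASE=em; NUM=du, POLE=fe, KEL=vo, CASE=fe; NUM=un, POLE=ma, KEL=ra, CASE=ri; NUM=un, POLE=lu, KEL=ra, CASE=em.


cell NUM=du, POLE=du, KEL=vo, CASE=em:
underlying: movo-l-n-i-gof
1. f -> v, k -> g, p -> b, s -> z, t -> d / V _ V: no change
2. e -> o, i -> u / B C0 _: fires at position(s) 7: movolnugof
surface: movolnugof

cell NUM=du, POLE=fe, KEL=vo, CASE=fe:
underlying: movo-no-n-i-g
1. f -> v, k -> g, p -> b, s -> z, t -> d / V _ V: no change
2. e -> o, i -> u / B C0 _: fires at position(s) 8: movononug
surface: movononug

cell NUM=un, POLE=ma, KEL=ra, CASE=ri:
underlying: movo-ses-fna-av-vu
1. f -> v, k -> g, p -> b, s -> z, t -> d / V _ V: fires at position(s) 5: movozesfnaavvu
2. e -> o, i -> u / B C0 _: fires at position(s) 6: movozosfnaavvu
surface: movozosfnaavvu

cell NUM=un, POLE=lu, KEL=ra, CASE=em:
underlying: movo-l-fna-av-i
1. f -> v, k -> g, p -> b, s -> z, t -> d / V _ V: no change
2. e -> o, i -> u / B C0 _: fires at position(s) 11: movolfnaavu
surface: movolfnaavu


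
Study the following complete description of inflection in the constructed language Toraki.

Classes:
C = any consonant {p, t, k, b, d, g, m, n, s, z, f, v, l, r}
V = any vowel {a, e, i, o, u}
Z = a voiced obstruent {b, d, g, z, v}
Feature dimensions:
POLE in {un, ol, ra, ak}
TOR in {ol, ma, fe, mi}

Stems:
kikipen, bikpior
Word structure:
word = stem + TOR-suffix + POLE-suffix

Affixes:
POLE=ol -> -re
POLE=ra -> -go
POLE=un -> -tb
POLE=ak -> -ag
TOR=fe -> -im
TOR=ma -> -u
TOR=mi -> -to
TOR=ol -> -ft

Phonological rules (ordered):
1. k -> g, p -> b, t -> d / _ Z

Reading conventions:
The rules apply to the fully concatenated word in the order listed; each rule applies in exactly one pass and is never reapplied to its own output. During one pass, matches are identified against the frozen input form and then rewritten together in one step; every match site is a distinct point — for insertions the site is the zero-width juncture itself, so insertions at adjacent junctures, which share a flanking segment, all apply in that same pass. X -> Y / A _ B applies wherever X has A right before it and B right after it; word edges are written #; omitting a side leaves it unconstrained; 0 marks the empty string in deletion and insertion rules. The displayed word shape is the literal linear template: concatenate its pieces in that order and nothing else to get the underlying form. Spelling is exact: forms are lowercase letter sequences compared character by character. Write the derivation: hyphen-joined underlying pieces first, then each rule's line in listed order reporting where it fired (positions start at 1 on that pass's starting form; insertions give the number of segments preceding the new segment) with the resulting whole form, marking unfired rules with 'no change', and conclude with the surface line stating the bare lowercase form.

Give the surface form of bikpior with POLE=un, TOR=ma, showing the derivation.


underlying: bikpior-u-tb
1. k -> g, p -> b, t -> d / _ Z: fires at position(s) 9: bikpiorudb
surface: bikpiorudb
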